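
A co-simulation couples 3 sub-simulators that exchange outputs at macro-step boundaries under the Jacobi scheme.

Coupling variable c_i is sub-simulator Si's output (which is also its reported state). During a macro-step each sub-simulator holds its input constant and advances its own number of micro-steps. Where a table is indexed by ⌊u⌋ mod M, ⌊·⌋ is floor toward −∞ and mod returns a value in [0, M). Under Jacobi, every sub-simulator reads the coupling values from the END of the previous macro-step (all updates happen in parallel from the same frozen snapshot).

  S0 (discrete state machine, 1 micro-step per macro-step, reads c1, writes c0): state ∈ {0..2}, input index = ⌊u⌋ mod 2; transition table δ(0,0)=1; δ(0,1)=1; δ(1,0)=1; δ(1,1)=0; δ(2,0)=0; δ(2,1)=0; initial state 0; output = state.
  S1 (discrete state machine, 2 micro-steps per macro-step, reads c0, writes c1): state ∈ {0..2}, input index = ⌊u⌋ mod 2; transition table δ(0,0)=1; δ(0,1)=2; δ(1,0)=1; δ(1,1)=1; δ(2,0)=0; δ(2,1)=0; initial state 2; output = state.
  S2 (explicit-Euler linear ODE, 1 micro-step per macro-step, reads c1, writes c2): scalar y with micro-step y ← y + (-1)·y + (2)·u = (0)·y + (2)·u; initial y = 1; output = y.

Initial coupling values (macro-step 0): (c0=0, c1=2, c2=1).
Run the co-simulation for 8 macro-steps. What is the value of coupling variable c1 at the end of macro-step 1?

macro 1: S0 reads c1=2 → after 1×micro: 1; S1 reads c0=0 → after 2×micro: 1; S2 reads c1=2 → after 1×micro: 4 ⇒ (c0=1, c1=1, c2=4)
macro 2: S0 reads c1=1 → after 1×micro: 0; S1 reads c0=1 → after 2×micro: 1; S2 reads c1=1 → after 1×micro: 2 ⇒ (c0=0, c1=1, c2=2)
macro 3: S0 reads c1=1 → after 1×micro: 1; S1 reads c0=0 → after 2×micro: 1; S2 reads c1=1 → after 1×micro: 2 ⇒ (c0=1, c1=1, c2=2)
macro 4: S0 reads c1=1 → after 1×micro: 0; S1 reads c0=1 → after 2×micro: 1; S2 reads c1=1 → after 1×micro: 2 ⇒ (c0=0, c1=1, c2=2)
macro 5: S0 reads c1=1 → after 1×micro: 1; S1 reads c0=0 → after 2×micro: 1; S2 reads c1=1 → after 1×micro: 2 ⇒ (c0=1, c1=1, c2=2)
macro 6: S0 reads c1=1 → after 1×micro: 0; S1 reads c0=1 → after 2×micro: 1; S2 reads c1=1 → after 1×micro: 2 ⇒ (c0=0, c1=1, c2=2)
macro 7: S0 reads c1=1 → after 1×micro: 1; S1 reads c0=0 → after 2×micro: 1; S2 reads c1=1 → after 1×micro: 2 ⇒ (c0=1, c1=1, c2=2)
macro 8: S0 reads c1=1 → after 1×micro: 0; S1 reads c0=1 → after 2×micro: 1; S2 reads c1=1 → after 1×micro: 2 ⇒ (c0=0, c1=1, c2=2)

c1 at macro-step 1 = 1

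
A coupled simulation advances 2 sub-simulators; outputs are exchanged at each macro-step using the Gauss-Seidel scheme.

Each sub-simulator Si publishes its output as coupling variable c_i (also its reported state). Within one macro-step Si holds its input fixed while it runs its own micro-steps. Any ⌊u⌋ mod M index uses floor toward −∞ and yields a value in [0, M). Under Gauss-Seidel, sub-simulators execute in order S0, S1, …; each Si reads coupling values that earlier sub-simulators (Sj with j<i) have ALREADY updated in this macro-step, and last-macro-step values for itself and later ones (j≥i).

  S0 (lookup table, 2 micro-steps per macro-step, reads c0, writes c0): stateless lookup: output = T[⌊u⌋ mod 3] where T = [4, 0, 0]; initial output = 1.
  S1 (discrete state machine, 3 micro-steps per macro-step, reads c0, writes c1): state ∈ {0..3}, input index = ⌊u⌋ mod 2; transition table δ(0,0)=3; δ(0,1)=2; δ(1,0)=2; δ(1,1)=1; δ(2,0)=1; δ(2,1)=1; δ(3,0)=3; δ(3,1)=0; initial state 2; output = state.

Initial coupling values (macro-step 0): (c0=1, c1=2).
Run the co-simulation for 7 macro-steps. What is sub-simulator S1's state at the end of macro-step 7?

macro 1: S0 reads c0=1 → after 2×micro: 0; S1 reads c0=0 → after 3×micro: 1 ⇒ (c0=0, c1=1)
macro 2: S0 reads c0=0 → after 2×micro: 4; S1 reads c0=4 → after 3×micro: 2 ⇒ (c0=4, c1=2)
macro 3: S0 reads c0=4 → after 2×micro: 0; S1 reads c0=0 → after 3×micro: 1 ⇒ (c0=0, c1=1)
macro 4: S0 reads c0=0 → after 2×micro: 4; S1 reads c0=4 → after 3×micro: 2 ⇒ (c0=4, c1=2)
macro 5: S0 reads c0=4 → after 2×micro: 0; S1 reads c0=0 → after 3×micro: 1 ⇒ (c0=0, c1=1)
macro 6: S0 reads c0=0 → after 2×micro: 4; S1 reads c0=4 → after 3×micro: 2 ⇒ (c0=4, c1=2)
macro 7: S0 reads c0=4 → after 2×micro: 0; S1 reads c0=0 → after 3×micro: 1 ⇒ (c0=0, c1=1)

S1 state at macro-step 7 = 1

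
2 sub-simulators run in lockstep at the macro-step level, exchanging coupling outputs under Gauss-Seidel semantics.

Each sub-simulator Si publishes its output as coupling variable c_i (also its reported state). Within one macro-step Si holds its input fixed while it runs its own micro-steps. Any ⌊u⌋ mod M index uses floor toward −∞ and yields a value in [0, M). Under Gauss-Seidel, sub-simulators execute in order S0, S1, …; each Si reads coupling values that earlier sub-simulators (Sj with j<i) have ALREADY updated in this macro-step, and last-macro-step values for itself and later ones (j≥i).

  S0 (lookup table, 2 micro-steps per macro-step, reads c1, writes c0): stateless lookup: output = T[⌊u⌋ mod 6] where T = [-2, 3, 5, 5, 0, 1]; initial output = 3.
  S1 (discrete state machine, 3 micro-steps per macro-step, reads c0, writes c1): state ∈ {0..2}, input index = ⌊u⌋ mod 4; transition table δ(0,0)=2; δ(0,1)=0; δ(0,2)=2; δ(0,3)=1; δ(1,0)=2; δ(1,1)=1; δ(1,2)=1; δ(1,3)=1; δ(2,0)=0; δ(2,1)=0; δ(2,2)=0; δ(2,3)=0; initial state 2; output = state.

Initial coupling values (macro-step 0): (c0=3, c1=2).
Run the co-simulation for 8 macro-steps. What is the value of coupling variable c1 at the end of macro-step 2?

macro 1: S0 reads c1=2 → after 2×micro: 5; S1 reads c0=5 → after 3×micro: 0 ⇒ (c0=5, c1=0)
macro 2: S0 reads c1=0 → after 2×micro: -2; S1 reads c0=-2 → after 3×micro: 2 ⇒ (c0=-2, c1=2)
macro 3: S0 reads c1=2 → after 2×micro: 5; S1 reads c0=5 → after 3×micro: 0 ⇒ (c0=5, c1=0)
macro 4: S0 reads c1=0 → after 2×micro: -2; S1 reads c0=-2 → after 3×micro: 2 ⇒ (c0=-2, c1=2)
macro 5: S0 reads c1=2 → after 2×micro: 5; S1 reads c0=5 → after 3×micro: 0 ⇒ (c0=5, c1=0)
macro 6: S0 reads c1=0 → after 2×micro: -2; S1 reads c0=-2 → after 3×micro: 2 ⇒ (c0=-2, c1=2)
macro 7: S0 reads c1=2 → after 2×micro: 5; S1 reads c0=5 → after 3×micro: 0 ⇒ (c0=5, c1=0)
macro 8: S0 reads c1=0 → after 2×micro: -2; S1 reads c0=-2 → after 3×micro: 2 ⇒ (c0=-2, c1=2)

c1 at macro-step 2 = 2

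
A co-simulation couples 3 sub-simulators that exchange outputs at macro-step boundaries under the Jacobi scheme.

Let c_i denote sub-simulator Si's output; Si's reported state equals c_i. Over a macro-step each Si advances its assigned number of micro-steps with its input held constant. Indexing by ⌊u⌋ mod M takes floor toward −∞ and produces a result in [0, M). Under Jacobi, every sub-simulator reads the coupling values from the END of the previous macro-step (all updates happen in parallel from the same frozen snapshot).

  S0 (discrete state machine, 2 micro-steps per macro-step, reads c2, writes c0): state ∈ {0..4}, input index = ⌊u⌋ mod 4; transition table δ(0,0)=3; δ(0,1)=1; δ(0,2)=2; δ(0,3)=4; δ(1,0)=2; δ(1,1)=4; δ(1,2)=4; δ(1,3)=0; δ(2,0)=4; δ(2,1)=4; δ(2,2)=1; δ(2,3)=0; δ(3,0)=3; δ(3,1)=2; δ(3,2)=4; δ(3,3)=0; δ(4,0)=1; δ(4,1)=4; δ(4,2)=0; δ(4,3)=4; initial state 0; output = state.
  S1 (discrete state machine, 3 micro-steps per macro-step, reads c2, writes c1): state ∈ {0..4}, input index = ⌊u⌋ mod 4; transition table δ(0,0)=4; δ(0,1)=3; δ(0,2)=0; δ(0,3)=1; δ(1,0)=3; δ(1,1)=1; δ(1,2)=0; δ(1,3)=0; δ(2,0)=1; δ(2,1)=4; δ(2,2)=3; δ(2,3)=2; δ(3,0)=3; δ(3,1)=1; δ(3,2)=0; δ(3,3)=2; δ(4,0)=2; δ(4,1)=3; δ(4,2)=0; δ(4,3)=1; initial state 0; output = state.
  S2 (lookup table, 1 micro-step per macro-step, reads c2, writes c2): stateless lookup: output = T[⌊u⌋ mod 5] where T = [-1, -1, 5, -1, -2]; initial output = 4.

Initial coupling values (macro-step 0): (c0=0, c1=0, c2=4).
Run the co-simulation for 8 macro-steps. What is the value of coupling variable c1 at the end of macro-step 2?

c1 at macro-step 2 = 0

macro 1: S0 reads c2=4 → after 2×micro: 3; S1 reads c2=4 → after 3×micro: 1; S2 reads c2=4 → after 1×micro: -2 ⇒ (c0=3, c1=1, c2=-2)
macro 2: S0 reads c2=-2 → after 2×micro: 0; S1 reads c2=-2 → after 3×micro: 0; S2 reads c2=-2 → after 1×micro: -1 ⇒ (c0=0, c1=0, c2=-1)
macro 3: S0 reads c2=-1 → after 2×micro: 4; S1 reads c2=-1 → after 3×micro: 1; S2 reads c2=-1 → after 1×micro: -2 ⇒ (c0=4, c1=1, c2=-2)
macro 4: S0 reads c2=-2 → after 2×micro: 2; S1 reads c2=-2 → after 3×micro: 0; S2 reads c2=-2 → after 1×micro: -1 ⇒ (c0=2, c1=0, c2=-1)
macro 5: S0 reads c2=-1 → after 2×micro: 4; S1 reads c2=-1 → after 3×micro: 1; S2 reads c2=-1 → after 1×micro: -2 ⇒ (c0=4, c1=1, c2=-2)
macro 6: S0 reads c2=-2 → after 2×micro: 2; S1 reads c2=-2 → after 3×micro: 0; S2 reads c2=-2 → after 1×micro: -1 ⇒ (c0=2, c1=0, c2=-1)
macro 7: S0 reads c2=-1 → after 2×micro: 4; S1 reads c2=-1 → after 3×micro: 1; S2 reads c2=-1 → after 1×micro: -2 ⇒ (c0=4, c1=1, c2=-2)
macro 8: S0 reads c2=-2 → after 2×micro: 2; S1 reads c2=-2 → after 3×micro: 0; S2 reads c2=-2 → after 1×micro: -1 ⇒ (c0=2, c1=0, c2=-1)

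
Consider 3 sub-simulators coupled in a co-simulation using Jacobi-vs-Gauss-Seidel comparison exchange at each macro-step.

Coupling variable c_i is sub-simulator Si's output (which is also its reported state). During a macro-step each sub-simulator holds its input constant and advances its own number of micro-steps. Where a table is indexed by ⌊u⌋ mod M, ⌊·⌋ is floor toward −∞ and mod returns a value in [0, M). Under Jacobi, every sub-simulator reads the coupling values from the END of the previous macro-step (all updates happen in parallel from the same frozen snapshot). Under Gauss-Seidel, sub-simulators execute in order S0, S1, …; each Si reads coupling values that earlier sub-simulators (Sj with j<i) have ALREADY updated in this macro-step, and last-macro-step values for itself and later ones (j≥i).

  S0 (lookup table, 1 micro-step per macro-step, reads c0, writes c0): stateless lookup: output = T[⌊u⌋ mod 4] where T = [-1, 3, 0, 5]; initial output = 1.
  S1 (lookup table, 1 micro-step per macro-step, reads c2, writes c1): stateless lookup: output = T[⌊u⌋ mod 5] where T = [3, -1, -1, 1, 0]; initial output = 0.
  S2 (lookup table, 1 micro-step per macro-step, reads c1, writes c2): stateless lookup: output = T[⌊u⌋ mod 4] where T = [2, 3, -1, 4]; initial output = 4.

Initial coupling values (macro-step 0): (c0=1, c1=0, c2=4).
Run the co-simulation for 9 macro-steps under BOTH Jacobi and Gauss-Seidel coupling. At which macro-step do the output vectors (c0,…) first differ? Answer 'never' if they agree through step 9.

first divergence at macro-step: 2

[Jacobi] macro 1: S0 reads c0=1 → after 1×micro: 3; S1 reads c2=4 → after 1×micro: 0; S2 reads c1=0 → after 1×micro: 2 ⇒ (c0=3, c1=0, c2=2)
[Jacobi] macro 2: S0 reads c0=3 → after 1×micro: 5; S1 reads c2=2 → after 1×micro: -1; S2 reads c1=0 → after 1×micro: 2 ⇒ (c0=5, c1=-1, c2=2)
[Jacobi] macro 3: S0 reads c0=5 → after 1×micro: 3; S1 reads c2=2 → after 1×micro: -1; S2 reads c1=-1 → after 1×micro: 4 ⇒ (c0=3, c1=-1, c2=4)
[Jacobi] macro 4: S0 reads c0=3 → after 1×micro: 5; S1 reads c2=4 → after 1×micro: 0; S2 reads c1=-1 → after 1×micro: 4 ⇒ (c0=5, c1=0, c2=4)
[Jacobi] macro 5: S0 reads c0=5 → after 1×micro: 3; S1 reads c2=4 → after 1×micro: 0; S2 reads c1=0 → after 1×micro: 2 ⇒ (c0=3, c1=0, c2=2)
[Jacobi] macro 6: S0 reads c0=3 → after 1×micro: 5; S1 reads c2=2 → after 1×micro: -1; S2 reads c1=0 → after 1×micro: 2 ⇒ (c0=5, c1=-1, c2=2)
[Jacobi] macro 7: S0 reads c0=5 → after 1×micro: 3; S1 reads c2=2 → after 1×micro: -1; S2 reads c1=-1 → after 1×micro: 4 ⇒ (c0=3, c1=-1, c2=4)
[Jacobi] macro 8: S0 reads c0=3 → after 1×micro: 5; S1 reads c2=4 → after 1×micro: 0; S2 reads c1=-1 → after 1×micro: 4 ⇒ (c0=5, c1=0, c2=4)
[Jacobi] macro 9: S0 reads c0=5 → after 1×micro: 3; S1 reads c2=4 → after 1×micro: 0; S2 reads c1=0 → after 1×micro: 2 ⇒ (c0=3, c1=0, c2=2)
[Gauss-Seidel] macro 1: S0 reads c0=1 → after 1×micro: 3; S1 reads c2=4 → after 1×micro: 0; S2 reads c1=0 → after 1×micro: 2 ⇒ (c0=3, c1=0, c2=2)
[Gauss-Seidel] macro 2: S0 reads c0=3 → after 1×micro: 5; S1 reads c2=2 → after 1×micro: -1; S2 reads c1=-1 → after 1×micro: 4 ⇒ (c0=5, c1=-1, c2=4)
[Gauss-Seidel] macro 3: S0 reads c0=5 → after 1×micro: 3; S1 reads c2=4 → after 1×micro: 0; S2 reads c1=0 → after 1×micro: 2 ⇒ (c0=3, c1=0, c2=2)
[Gauss-Seidel] macro 4: S0 reads c0=3 → after 1×micro: 5; S1 reads c2=2 → after 1×micro: -1; S2 reads c1=-1 → after 1×micro: 4 ⇒ (c0=5, c1=-1, c2=4)
[Gauss-Seidel] macro 5: S0 reads c0=5 → after 1×micro: 3; S1 reads c2=4 → after 1×micro: 0; S2 reads c1=0 → after 1×micro: 2 ⇒ (c0=3, c1=0, c2=2)
[Gauss-Seidel] macro 6: S0 reads c0=3 → after 1×micro: 5; S1 reads c2=2 → after 1×micro: -1; S2 reads c1=-1 → after 1×micro: 4 ⇒ (c0=5, c1=-1, c2=4)
[Gauss-Seidel] macro 7: S0 reads c0=5 → after 1×micro: 3; S1 reads c2=4 → after 1×micro: 0; S2 reads c1=0 → after 1×micro: 2 ⇒ (c0=3, c1=0, c2=2)
[Gauss-Seidel] macro 8: S0 reads c0=3 → after 1×micro: 5; S1 reads c2=2 → after 1×micro: -1; S2 reads c1=-1 → after 1×micro: 4 ⇒ (c0=5, c1=-1, c2=4)
[Gauss-Seidel] macro 9: S0 reads c0=5 → after 1×micro: 3; S1 reads c2=4 → after 1×micro: 0; S2 reads c1=0 → after 1×micro: 2 ⇒ (c0=3, c1=0, c2=2)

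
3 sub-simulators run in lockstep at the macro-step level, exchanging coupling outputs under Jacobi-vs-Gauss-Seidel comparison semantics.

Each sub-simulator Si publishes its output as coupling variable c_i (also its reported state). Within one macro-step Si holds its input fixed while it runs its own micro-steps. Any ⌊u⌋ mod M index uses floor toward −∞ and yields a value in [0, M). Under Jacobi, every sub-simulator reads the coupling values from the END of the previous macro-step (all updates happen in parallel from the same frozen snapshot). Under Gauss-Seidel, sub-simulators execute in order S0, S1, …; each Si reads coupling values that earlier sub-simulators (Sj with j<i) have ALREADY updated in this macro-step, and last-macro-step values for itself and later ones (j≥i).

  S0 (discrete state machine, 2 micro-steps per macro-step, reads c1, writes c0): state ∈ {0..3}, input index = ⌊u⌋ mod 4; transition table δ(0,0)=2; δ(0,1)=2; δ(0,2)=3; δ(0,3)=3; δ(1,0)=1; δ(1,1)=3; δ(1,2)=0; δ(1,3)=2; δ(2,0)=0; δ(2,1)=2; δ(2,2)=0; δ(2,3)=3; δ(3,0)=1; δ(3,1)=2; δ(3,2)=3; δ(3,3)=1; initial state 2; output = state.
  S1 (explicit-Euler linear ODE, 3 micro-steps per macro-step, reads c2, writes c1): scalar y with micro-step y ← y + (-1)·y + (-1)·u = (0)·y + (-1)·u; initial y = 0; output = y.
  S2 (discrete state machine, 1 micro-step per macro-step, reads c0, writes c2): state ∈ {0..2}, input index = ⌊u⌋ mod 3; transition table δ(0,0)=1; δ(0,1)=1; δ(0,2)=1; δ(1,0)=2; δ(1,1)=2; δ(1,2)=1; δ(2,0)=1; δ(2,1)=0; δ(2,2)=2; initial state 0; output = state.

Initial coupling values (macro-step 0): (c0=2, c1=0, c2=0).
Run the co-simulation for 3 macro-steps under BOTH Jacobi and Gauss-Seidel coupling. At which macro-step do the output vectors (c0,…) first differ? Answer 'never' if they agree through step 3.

first divergence at macro-step: 3

[Jacobi] macro 1: S0 reads c1=0 → after 2×micro: 2; S1 reads c2=0 → after 3×micro: 0; S2 reads c0=2 → after 1×micro: 1 ⇒ (c0=2, c1=0, c2=1)
[Jacobi] macro 2: S0 reads c1=0 → after 2×micro: 2; S1 reads c2=1 → after 3×micro: -1; S2 reads c0=2 → after 1×micro: 1 ⇒ (c0=2, c1=-1, c2=1)
[Jacobi] macro 3: S0 reads c1=-1 → after 2×micro: 1; S1 reads c2=1 → after 3×micro: -1; S2 reads c0=2 → after 1×micro: 1 ⇒ (c0=1, c1=-1, c2=1)
[Gauss-Seidel] macro 1: S0 reads c1=0 → after 2×micro: 2; S1 reads c2=0 → after 3×micro: 0; S2 reads c0=2 → after 1×micro: 1 ⇒ (c0=2, c1=0, c2=1)
[Gauss-Seidel] macro 2: S0 reads c1=0 → after 2×micro: 2; S1 reads c2=1 → after 3×micro: -1; S2 reads c0=2 → after 1×micro: 1 ⇒ (c0=2, c1=-1, c2=1)
[Gauss-Seidel] macro 3: S0 reads c1=-1 → after 2×micro: 1; S1 reads c2=1 → after 3×micro: -1; S2 reads c0=1 → after 1×micro: 2 ⇒ (c0=1, c1=-1, c2=2)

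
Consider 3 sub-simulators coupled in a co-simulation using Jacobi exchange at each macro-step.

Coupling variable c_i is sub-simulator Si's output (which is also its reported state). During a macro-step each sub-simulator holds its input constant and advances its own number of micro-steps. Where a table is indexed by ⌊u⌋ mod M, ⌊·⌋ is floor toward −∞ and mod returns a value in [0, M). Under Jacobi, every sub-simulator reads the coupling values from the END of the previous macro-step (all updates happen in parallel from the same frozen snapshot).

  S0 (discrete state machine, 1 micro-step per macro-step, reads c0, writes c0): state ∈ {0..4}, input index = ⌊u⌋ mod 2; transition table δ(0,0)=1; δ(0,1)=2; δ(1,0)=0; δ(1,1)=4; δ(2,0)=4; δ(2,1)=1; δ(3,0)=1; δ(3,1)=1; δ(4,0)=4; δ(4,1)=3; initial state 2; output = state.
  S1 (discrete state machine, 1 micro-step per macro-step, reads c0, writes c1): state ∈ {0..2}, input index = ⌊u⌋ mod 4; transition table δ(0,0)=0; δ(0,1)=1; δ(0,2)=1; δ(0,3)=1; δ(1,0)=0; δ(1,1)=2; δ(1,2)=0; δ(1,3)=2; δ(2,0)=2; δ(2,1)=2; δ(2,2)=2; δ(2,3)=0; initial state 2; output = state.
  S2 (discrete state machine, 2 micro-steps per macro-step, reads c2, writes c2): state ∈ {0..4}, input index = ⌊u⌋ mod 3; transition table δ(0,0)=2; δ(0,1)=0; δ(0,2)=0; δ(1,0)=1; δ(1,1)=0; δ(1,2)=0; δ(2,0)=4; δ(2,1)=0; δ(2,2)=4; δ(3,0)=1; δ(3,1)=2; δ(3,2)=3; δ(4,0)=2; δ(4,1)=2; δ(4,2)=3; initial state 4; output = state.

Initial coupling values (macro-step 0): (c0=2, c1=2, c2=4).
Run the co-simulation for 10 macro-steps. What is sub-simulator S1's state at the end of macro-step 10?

S1 state at macro-step 10 = 2

macro 1: S0 reads c0=2 → after 1×micro: 4; S1 reads c0=2 → after 1×micro: 2; S2 reads c2=4 → after 2×micro: 0 ⇒ (c0=4, c1=2, c2=0)
macro 2: S0 reads c0=4 → after 1×micro: 4; S1 reads c0=4 → after 1×micro: 2; S2 reads c2=0 → after 2×micro: 4 ⇒ (c0=4, c1=2, c2=4)
macro 3: S0 reads c0=4 → after 1×micro: 4; S1 reads c0=4 → after 1×micro: 2; S2 reads c2=4 → after 2×micro: 0 ⇒ (c0=4, c1=2, c2=0)
macro 4: S0 reads c0=4 → after 1×micro: 4; S1 reads c0=4 → after 1×micro: 2; S2 reads c2=0 → after 2×micro: 4 ⇒ (c0=4, c1=2, c2=4)
macro 5: S0 reads c0=4 → after 1×micro: 4; S1 reads c0=4 → after 1×micro: 2; S2 reads c2=4 → after 2×micro: 0 ⇒ (c0=4, c1=2, c2=0)
macro 6: S0 reads c0=4 → after 1×micro: 4; S1 reads c0=4 → after 1×micro: 2; S2 reads c2=0 → after 2×micro: 4 ⇒ (c0=4, c1=2, c2=4)
macro 7: S0 reads c0=4 → after 1×micro: 4; S1 reads c0=4 → after 1×micro: 2; S2 reads c2=4 → after 2×micro: 0 ⇒ (c0=4, c1=2, c2=0)
macro 8: S0 reads c0=4 → after 1×micro: 4; S1 reads c0=4 → after 1×micro: 2; S2 reads c2=0 → after 2×micro: 4 ⇒ (c0=4, c1=2, c2=4)
macro 9: S0 reads c0=4 → after 1×micro: 4; S1 reads c0=4 → after 1×micro: 2; S2 reads c2=4 → after 2×micro: 0 ⇒ (c0=4, c1=2, c2=0)
macro 10: S0 reads c0=4 → after 1×micro: 4; S1 reads c0=4 → after 1×micro: 2; S2 reads c2=0 → after 2×micro: 4 ⇒ (c0=4, c1=2, c2=4)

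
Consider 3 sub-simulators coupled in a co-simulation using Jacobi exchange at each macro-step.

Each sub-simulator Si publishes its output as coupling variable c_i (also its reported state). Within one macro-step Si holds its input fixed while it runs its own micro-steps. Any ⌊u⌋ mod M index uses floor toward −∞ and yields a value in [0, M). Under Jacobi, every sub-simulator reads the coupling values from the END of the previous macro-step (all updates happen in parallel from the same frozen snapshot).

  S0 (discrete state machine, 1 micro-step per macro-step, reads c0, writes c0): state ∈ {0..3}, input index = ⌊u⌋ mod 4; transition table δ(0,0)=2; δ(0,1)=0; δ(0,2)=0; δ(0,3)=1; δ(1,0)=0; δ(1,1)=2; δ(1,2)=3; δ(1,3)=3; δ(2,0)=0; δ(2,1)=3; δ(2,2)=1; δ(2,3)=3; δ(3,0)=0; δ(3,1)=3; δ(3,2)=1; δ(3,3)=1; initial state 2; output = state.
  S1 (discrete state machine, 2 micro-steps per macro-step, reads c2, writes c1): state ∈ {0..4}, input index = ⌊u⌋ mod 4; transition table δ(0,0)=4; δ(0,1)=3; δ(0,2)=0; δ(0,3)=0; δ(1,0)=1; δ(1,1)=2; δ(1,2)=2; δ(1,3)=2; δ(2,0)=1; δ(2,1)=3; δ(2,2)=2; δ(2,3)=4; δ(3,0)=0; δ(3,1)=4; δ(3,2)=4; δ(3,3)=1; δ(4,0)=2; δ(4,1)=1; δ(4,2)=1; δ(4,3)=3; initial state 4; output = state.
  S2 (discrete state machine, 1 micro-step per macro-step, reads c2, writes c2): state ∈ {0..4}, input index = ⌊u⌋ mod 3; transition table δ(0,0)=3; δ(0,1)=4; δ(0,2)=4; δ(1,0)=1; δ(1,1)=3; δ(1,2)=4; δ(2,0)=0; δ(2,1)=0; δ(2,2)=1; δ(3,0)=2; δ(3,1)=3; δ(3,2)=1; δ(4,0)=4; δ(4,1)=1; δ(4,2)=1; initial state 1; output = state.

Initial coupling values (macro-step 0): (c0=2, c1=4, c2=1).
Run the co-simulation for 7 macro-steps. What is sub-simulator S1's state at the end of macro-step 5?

macro 1: S0 reads c0=2 → after 1×micro: 1; S1 reads c2=1 → after 2×micro: 2; S2 reads c2=1 → after 1×micro: 3 ⇒ (c0=1, c1=2, c2=3)
macro 2: S0 reads c0=1 → after 1×micro: 2; S1 reads c2=3 → after 2×micro: 3; S2 reads c2=3 → after 1×micro: 2 ⇒ (c0=2, c1=3, c2=2)
macro 3: S0 reads c0=2 → after 1×micro: 1; S1 reads c2=2 → after 2×micro: 1; S2 reads c2=2 → after 1×micro: 1 ⇒ (c0=1, c1=1, c2=1)
macro 4: S0 reads c0=1 → after 1×micro: 2; S1 reads c2=1 → after 2×micro: 3; S2 reads c2=1 → after 1×micro: 3 ⇒ (c0=2, c1=3, c2=3)
macro 5: S0 reads c0=2 → after 1×micro: 1; S1 reads c2=3 → after 2×micro: 2; S2 reads c2=3 → after 1×micro: 2 ⇒ (c0=1, c1=2, c2=2)
macro 6: S0 reads c0=1 → after 1×micro: 2; S1 reads c2=2 → after 2×micro: 2; S2 reads c2=2 → after 1×micro: 1 ⇒ (c0=2, c1=2, c2=1)
macro 7: S0 reads c0=2 → after 1×micro: 1; S1 reads c2=1 → after 2×micro: 4; S2 reads c2=1 → after 1×micro: 3 ⇒ (c0=1, c1=4, c2=3)

S1 state at macro-step 5 = 2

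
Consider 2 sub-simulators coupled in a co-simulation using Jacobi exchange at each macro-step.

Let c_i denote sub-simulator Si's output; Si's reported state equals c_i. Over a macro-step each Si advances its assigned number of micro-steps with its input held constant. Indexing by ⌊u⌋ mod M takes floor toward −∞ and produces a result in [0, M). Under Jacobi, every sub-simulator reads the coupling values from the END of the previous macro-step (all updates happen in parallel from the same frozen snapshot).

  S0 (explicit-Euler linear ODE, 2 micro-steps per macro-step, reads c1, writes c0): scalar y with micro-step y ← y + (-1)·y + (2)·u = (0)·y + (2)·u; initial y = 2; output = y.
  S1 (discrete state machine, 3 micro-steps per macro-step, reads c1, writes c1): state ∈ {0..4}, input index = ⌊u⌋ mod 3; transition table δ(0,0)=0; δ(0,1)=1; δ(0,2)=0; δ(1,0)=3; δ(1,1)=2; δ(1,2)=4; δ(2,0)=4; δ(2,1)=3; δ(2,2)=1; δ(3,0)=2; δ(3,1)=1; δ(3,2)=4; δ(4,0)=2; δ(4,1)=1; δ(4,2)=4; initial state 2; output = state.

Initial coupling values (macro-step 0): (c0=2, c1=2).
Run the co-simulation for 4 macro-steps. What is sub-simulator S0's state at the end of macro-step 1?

macro 1: S0 reads c1=2 → after 2×micro: 4; S1 reads c1=2 → after 3×micro: 4 ⇒ (c0=4, c1=4)
macro 2: S0 reads c1=4 → after 2×micro: 8; S1 reads c1=4 → after 3×micro: 3 ⇒ (c0=8, c1=3)
macro 3: S0 reads c1=3 → after 2×micro: 6; S1 reads c1=3 → after 3×micro: 2 ⇒ (c0=6, c1=2)
macro 4: S0 reads c1=2 → after 2×micro: 4; S1 reads c1=2 → after 3×micro: 4 ⇒ (c0=4, c1=4)

S0 state at macro-step 1 = 4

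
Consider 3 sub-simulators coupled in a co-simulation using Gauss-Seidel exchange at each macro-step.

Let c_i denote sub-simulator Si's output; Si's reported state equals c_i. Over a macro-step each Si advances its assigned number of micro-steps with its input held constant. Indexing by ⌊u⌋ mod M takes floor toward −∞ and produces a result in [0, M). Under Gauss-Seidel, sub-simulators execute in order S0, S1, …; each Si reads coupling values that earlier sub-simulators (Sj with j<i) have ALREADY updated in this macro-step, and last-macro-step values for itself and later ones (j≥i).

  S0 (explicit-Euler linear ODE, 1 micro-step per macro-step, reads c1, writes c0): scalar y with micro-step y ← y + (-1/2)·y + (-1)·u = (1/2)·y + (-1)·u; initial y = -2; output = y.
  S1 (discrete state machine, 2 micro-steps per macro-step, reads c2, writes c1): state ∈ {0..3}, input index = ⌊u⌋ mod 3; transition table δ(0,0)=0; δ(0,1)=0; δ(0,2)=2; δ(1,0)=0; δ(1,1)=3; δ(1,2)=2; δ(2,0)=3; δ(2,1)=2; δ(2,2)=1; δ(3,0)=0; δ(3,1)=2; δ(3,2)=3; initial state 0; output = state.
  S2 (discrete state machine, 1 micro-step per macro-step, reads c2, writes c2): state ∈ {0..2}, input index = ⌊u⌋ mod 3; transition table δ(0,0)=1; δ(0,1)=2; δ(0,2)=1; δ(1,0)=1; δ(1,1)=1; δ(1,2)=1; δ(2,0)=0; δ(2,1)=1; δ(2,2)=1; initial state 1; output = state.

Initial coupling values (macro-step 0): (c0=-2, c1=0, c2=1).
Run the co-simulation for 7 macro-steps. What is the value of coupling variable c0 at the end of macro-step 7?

macro 1: S0 reads c1=0 → after 1×micro: -1; S1 reads c2=1 → after 2×micro: 0; S2 reads c2=1 → after 1×micro: 1 ⇒ (c0=-1, c1=0, c2=1)
macro 2: S0 reads c1=0 → after 1×micro: -1/2; S1 reads c2=1 → after 2×micro: 0; S2 reads c2=1 → after 1×micro: 1 ⇒ (c0=-1/2, c1=0, c2=1)
macro 3: S0 reads c1=0 → after 1×micro: -1/4; S1 reads c2=1 → after 2×micro: 0; S2 reads c2=1 → after 1×micro: 1 ⇒ (c0=-1/4, c1=0, c2=1)
macro 4: S0 reads c1=0 → after 1×micro: -1/8; S1 reads c2=1 → after 2×micro: 0; S2 reads c2=1 → after 1×micro: 1 ⇒ (c0=-1/8, c1=0, c2=1)
macro 5: S0 reads c1=0 → after 1×micro: -1/16; S1 reads c2=1 → after 2×micro: 0; S2 reads c2=1 → after 1×micro: 1 ⇒ (c0=-1/16, c1=0, c2=1)
macro 6: S0 reads c1=0 → after 1×micro: -1/32; S1 reads c2=1 → after 2×micro: 0; S2 reads c2=1 → after 1×micro: 1 ⇒ (c0=-1/32, c1=0, c2=1)
macro 7: S0 reads c1=0 → after 1×micro: -1/64; S1 reads c2=1 → after 2×micro: 0; S2 reads c2=1 → after 1×micro: 1 ⇒ (c0=-1/64, c1=0, c2=1)

c0 at macro-step 7 = -1/64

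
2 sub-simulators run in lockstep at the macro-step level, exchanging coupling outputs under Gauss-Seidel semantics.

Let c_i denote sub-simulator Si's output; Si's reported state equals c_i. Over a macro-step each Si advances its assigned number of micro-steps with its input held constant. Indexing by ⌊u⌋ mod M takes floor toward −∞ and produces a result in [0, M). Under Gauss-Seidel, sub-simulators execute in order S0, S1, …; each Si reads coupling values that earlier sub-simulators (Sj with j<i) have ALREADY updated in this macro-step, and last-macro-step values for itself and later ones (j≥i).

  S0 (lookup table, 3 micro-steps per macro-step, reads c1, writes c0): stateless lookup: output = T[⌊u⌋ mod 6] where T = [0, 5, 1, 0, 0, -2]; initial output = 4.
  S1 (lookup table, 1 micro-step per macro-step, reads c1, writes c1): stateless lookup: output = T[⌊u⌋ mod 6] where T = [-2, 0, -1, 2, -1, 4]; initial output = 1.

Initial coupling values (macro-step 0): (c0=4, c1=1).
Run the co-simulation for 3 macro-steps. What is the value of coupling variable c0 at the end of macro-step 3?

c0 at macro-step 3 = 0

macro 1: S0 reads c1=1 → after 3×micro: 5; S1 reads c1=1 → after 1×micro: 0 ⇒ (c0=5, c1=0)
macro 2: S0 reads c1=0 → after 3×micro: 0; S1 reads c1=0 → after 1×micro: -2 ⇒ (c0=0, c1=-2)
macro 3: S0 reads c1=-2 → after 3×micro: 0; S1 reads c1=-2 → after 1×micro: -1 ⇒ (c0=0, c1=-1)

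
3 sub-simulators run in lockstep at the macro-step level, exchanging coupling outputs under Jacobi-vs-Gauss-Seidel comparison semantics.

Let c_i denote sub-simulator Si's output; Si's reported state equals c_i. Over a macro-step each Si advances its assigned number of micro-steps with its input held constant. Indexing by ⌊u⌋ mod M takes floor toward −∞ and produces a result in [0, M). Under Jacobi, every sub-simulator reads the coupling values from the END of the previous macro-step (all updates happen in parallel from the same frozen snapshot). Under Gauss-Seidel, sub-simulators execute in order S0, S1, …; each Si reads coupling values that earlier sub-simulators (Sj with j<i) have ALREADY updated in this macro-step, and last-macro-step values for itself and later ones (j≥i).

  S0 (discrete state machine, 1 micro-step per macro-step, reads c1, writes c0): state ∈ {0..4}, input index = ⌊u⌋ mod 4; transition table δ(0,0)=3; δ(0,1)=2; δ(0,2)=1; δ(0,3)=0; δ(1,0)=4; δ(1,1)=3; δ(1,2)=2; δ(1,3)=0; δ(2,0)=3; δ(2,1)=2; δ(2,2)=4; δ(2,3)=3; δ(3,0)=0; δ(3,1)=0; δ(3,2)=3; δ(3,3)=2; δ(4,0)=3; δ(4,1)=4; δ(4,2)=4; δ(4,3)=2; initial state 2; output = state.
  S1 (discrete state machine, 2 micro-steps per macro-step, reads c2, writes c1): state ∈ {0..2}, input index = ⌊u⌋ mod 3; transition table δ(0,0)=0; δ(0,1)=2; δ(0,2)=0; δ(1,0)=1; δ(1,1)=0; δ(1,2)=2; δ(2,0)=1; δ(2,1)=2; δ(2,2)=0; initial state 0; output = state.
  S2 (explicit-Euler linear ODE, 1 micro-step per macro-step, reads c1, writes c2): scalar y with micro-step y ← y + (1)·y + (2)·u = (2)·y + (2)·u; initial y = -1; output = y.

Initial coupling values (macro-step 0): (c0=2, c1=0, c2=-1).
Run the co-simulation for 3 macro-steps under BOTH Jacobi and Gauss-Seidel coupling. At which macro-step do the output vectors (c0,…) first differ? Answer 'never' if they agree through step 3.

[Jacobi] macro 1: S0 reads c1=0 → after 1×micro: 3; S1 reads c2=-1 → after 2×micro: 0; S2 reads c1=0 → after 1×micro: -2 ⇒ (c0=3, c1=0, c2=-2)
[Jacobi] macro 2: S0 reads c1=0 → after 1×micro: 0; S1 reads c2=-2 → after 2×micro: 2; S2 reads c1=0 → after 1×micro: -4 ⇒ (c0=0, c1=2, c2=-4)
[Jacobi] macro 3: S0 reads c1=2 → after 1×micro: 1; S1 reads c2=-4 → after 2×micro: 0; S2 reads c1=2 → after 1×micro: -4 ⇒ (c0=1, c1=0, c2=-4)
[Gauss-Seidel] macro 1: S0 reads c1=0 → after 1×micro: 3; S1 reads c2=-1 → after 2×micro: 0; S2 reads c1=0 → after 1×micro: -2 ⇒ (c0=3, c1=0, c2=-2)
[Gauss-Seidel] macro 2: S0 reads c1=0 → after 1×micro: 0; S1 reads c2=-2 → after 2×micro: 2; S2 reads c1=2 → after 1×micro: 0 ⇒ (c0=0, c1=2, c2=0)
[Gauss-Seidel] macro 3: S0 reads c1=2 → after 1×micro: 1; S1 reads c2=0 → after 2×micro: 1; S2 reads c1=1 → after 1×micro: 2 ⇒ (c0=1, c1=1, c2=2)

first divergence at macro-step: 2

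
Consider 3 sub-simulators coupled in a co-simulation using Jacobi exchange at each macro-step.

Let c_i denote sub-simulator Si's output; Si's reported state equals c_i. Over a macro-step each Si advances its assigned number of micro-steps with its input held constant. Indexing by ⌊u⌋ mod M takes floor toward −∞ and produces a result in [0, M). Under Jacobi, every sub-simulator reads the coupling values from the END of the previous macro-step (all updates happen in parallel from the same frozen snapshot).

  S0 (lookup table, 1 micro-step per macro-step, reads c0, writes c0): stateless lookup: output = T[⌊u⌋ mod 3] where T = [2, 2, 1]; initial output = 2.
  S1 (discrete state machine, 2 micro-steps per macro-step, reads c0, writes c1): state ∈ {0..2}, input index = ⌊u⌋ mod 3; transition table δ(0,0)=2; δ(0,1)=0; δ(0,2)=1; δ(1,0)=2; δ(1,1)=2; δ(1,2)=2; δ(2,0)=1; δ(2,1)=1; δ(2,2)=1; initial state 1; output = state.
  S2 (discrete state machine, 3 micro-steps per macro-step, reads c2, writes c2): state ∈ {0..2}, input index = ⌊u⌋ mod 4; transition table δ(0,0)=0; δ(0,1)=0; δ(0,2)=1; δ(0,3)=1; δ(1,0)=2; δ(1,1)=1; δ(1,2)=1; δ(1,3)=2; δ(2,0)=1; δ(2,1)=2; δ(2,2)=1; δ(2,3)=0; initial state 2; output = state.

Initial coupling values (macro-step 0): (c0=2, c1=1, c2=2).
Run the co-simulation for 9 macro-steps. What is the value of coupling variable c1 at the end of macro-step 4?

c1 at macro-step 4 = 1

macro 1: S0 reads c0=2 → after 1×micro: 1; S1 reads c0=2 → after 2×micro: 1; S2 reads c2=2 → after 3×micro: 1 ⇒ (c0=1, c1=1, c2=1)
macro 2: S0 reads c0=1 → after 1×micro: 2; S1 reads c0=1 → after 2×micro: 1; S2 reads c2=1 → after 3×micro: 1 ⇒ (c0=2, c1=1, c2=1)
macro 3: S0 reads c0=2 → after 1×micro: 1; S1 reads c0=2 → after 2×micro: 1; S2 reads c2=1 → after 3×micro: 1 ⇒ (c0=1, c1=1, c2=1)
macro 4: S0 reads c0=1 → after 1×micro: 2; S1 reads c0=1 → after 2×micro: 1; S2 reads c2=1 → after 3×micro: 1 ⇒ (c0=2, c1=1, c2=1)
macro 5: S0 reads c0=2 → after 1×micro: 1; S1 reads c0=2 → after 2×micro: 1; S2 reads c2=1 → after 3×micro: 1 ⇒ (c0=1, c1=1, c2=1)
macro 6: S0 reads c0=1 → after 1×micro: 2; S1 reads c0=1 → after 2×micro: 1; S2 reads c2=1 → after 3×micro: 1 ⇒ (c0=2, c1=1, c2=1)
macro 7: S0 reads c0=2 → after 1×micro: 1; S1 reads c0=2 → after 2×micro: 1; S2 reads c2=1 → after 3×micro: 1 ⇒ (c0=1, c1=1, c2=1)
macro 8: S0 reads c0=1 → after 1×micro: 2; S1 reads c0=1 → after 2×micro: 1; S2 reads c2=1 → after 3×micro: 1 ⇒ (c0=2, c1=1, c2=1)
macro 9: S0 reads c0=2 → after 1×micro: 1; S1 reads c0=2 → after 2×micro: 1; S2 reads c2=1 → after 3×micro: 1 ⇒ (c0=1, c1=1, c2=1)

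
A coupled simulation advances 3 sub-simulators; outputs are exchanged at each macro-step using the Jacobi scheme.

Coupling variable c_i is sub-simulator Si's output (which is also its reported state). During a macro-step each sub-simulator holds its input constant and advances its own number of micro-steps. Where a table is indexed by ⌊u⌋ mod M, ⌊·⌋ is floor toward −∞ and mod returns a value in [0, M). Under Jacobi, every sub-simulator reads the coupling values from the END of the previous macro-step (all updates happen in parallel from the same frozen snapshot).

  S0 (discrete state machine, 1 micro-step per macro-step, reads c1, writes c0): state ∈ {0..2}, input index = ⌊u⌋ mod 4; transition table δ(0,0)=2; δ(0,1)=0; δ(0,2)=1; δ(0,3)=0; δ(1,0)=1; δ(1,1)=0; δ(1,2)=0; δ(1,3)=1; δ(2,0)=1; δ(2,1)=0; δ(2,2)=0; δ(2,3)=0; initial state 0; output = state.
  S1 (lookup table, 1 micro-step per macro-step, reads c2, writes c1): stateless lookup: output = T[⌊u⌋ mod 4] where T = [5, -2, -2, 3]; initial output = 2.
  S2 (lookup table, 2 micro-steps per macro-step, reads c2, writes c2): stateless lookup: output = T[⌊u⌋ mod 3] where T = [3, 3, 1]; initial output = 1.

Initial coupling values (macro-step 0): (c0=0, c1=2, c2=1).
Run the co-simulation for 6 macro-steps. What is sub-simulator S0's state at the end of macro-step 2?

macro 1: S0 reads c1=2 → after 1×micro: 1; S1 reads c2=1 → after 1×micro: -2; S2 reads c2=1 → after 2×micro: 3 ⇒ (c0=1, c1=-2, c2=3)
macro 2: S0 reads c1=-2 → after 1×micro: 0; S1 reads c2=3 → after 1×micro: 3; S2 reads c2=3 → after 2×micro: 3 ⇒ (c0=0, c1=3, c2=3)
macro 3: S0 reads c1=3 → after 1×micro: 0; S1 reads c2=3 → after 1×micro: 3; S2 reads c2=3 → after 2×micro: 3 ⇒ (c0=0, c1=3, c2=3)
macro 4: S0 reads c1=3 → after 1×micro: 0; S1 reads c2=3 → after 1×micro: 3; S2 reads c2=3 → after 2×micro: 3 ⇒ (c0=0, c1=3, c2=3)
macro 5: S0 reads c1=3 → after 1×micro: 0; S1 reads c2=3 → after 1×micro: 3; S2 reads c2=3 → after 2×micro: 3 ⇒ (c0=0, c1=3, c2=3)
macro 6: S0 reads c1=3 → after 1×micro: 0; S1 reads c2=3 → after 1×micro: 3; S2 reads c2=3 → after 2×micro: 3 ⇒ (c0=0, c1=3, c2=3)

S0 state at macro-step 2 = 0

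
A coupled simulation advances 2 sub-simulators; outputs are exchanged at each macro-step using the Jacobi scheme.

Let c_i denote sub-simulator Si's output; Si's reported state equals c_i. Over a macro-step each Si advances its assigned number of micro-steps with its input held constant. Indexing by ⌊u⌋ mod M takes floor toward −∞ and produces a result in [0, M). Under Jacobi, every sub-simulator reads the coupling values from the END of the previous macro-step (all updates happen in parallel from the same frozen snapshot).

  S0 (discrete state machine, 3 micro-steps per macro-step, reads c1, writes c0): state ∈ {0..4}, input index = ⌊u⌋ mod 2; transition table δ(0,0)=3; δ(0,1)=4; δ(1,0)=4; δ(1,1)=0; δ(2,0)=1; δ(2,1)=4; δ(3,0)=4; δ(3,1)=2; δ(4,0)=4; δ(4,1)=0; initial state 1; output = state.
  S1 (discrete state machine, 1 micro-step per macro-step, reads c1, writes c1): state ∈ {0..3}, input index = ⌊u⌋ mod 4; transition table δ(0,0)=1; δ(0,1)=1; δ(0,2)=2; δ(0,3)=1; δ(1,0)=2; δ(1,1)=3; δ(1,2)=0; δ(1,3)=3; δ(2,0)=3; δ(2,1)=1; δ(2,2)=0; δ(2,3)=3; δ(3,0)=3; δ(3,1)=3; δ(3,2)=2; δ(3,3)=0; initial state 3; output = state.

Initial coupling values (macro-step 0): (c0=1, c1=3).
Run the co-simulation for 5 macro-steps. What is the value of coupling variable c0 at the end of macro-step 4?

macro 1: S0 reads c1=3 → after 3×micro: 0; S1 reads c1=3 → after 1×micro: 0 ⇒ (c0=0, c1=0)
macro 2: S0 reads c1=0 → after 3×micro: 4; S1 reads c1=0 → after 1×micro: 1 ⇒ (c0=4, c1=1)
macro 3: S0 reads c1=1 → after 3×micro: 0; S1 reads c1=1 → after 1×micro: 3 ⇒ (c0=0, c1=3)
macro 4: S0 reads c1=3 → after 3×micro: 4; S1 reads c1=3 → after 1×micro: 0 ⇒ (c0=4, c1=0)
macro 5: S0 reads c1=0 → after 3×micro: 4; S1 reads c1=0 → after 1×micro: 1 ⇒ (c0=4, c1=1)

c0 at macro-step 4 = 4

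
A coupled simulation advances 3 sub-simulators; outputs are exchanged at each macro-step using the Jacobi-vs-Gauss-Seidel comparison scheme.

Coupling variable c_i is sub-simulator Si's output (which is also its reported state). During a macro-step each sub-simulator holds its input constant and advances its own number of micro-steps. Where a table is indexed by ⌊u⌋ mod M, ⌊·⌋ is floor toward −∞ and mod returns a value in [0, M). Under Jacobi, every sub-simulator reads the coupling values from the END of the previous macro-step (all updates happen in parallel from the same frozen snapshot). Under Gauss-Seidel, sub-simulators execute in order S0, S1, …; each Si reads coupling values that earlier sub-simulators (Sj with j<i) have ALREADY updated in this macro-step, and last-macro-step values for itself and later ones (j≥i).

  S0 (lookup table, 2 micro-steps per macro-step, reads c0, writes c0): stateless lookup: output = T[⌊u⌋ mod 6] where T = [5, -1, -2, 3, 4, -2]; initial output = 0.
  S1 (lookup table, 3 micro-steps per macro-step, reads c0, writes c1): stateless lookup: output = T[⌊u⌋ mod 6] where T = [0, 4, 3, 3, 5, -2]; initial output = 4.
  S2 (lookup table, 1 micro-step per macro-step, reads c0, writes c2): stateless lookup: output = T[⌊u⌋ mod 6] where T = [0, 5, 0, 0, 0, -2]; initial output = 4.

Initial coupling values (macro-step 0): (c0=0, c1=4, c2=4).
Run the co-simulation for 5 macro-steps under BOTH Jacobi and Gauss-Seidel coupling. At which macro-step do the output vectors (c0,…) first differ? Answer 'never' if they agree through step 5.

[Jacobi] macro 1: S0 reads c0=0 → after 2×micro: 5; S1 reads c0=0 → after 3×micro: 0; S2 reads c0=0 → after 1×micro: 0 ⇒ (c0=5, c1=0, c2=0)
[Jacobi] macro 2: S0 reads c0=5 → after 2×micro: -2; S1 reads c0=5 → after 3×micro: -2; S2 reads c0=5 → after 1×micro: -2 ⇒ (c0=-2, c1=-2, c2=-2)
[Jacobi] macro 3: S0 reads c0=-2 → after 2×micro: 4; S1 reads c0=-2 → after 3×micro: 5; S2 reads c0=-2 → after 1×micro: 0 ⇒ (c0=4, c1=5, c2=0)
[Jacobi] macro 4: S0 reads c0=4 → after 2×micro: 4; S1 reads c0=4 → after 3×micro: 5; S2 reads c0=4 → after 1×micro: 0 ⇒ (c0=4, c1=5, c2=0)
[Jacobi] macro 5: S0 reads c0=4 → after 2×micro: 4; S1 reads c0=4 → after 3×micro: 5; S2 reads c0=4 → after 1×micro: 0 ⇒ (c0=4, c1=5, c2=0)
[Gauss-Seidel] macro 1: S0 reads c0=0 → after 2×micro: 5; S1 reads c0=5 → after 3×micro: -2; S2 reads c0=5 → after 1×micro: -2 ⇒ (c0=5, c1=-2, c2=-2)
[Gauss-Seidel] macro 2: S0 reads c0=5 → after 2×micro: -2; S1 reads c0=-2 → after 3×micro: 5; S2 reads c0=-2 → after 1×micro: 0 ⇒ (c0=-2, c1=5, c2=0)
[Gauss-Seidel] macro 3: S0 reads c0=-2 → after 2×micro: 4; S1 reads c0=4 → after 3×micro: 5; S2 reads c0=4 → after 1×micro: 0 ⇒ (c0=4, c1=5, c2=0)
[Gauss-Seidel] macro 4: S0 reads c0=4 → after 2×micro: 4; S1 reads c0=4 → after 3×micro: 5; S2 reads c0=4 → after 1×micro: 0 ⇒ (c0=4, c1=5, c2=0)
[Gauss-Seidel] macro 5: S0 reads c0=4 → after 2×micro: 4; S1 reads c0=4 → after 3×micro: 5; S2 reads c0=4 → after 1×micro: 0 ⇒ (c0=4, c1=5, c2=0)

first divergence at macro-step: 1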